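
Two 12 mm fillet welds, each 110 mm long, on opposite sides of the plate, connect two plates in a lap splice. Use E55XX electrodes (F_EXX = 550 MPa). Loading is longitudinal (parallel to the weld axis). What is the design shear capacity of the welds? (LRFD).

Effective throat t_e = 0.707 × 12 = 8.484 mm.
Total length L = 220 mm; A_we = 8.484 × 220 = 1866 mm².
F_nw = 0.6 F_EXX = 0.6 × 550 = 330 MPa.
φR_n = 0.75 × 330 × 1866 × 10⁻³ = 462 kN.

φR_n ≈ 462 kN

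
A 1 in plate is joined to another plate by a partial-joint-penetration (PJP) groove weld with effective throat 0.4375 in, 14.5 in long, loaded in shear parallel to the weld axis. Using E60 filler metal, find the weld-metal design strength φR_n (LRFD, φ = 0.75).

E60XX → F_EXX = 60 ksi.
Effective throat (given) t_e = 0.4375 in.
A_we = 0.4375 × 14.5 = 6.344 in².
F_nw = 0.6 F_EXX = 36 ksi.
φR_n = 0.75 × 36 × 6.344 = 171.3 kips.

φR_n ≈ 171 kips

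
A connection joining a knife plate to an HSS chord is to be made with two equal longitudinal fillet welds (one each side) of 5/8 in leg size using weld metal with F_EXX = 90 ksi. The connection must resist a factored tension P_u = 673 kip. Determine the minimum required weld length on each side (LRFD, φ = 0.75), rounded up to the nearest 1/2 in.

Throat t_e = 0.707 × 0.625 = 0.4419 in.
φr_n = 0.75 × 0.6 × 90 × 0.4419 = 17.9 kip/in.
L_req = P_u / φr_n = 673 / 17.9 = 37.61 in total.
Per side: 37.61 / 2 = 18.8 in.
Round up → use L = 19 in on each side.

L = 19 in on each side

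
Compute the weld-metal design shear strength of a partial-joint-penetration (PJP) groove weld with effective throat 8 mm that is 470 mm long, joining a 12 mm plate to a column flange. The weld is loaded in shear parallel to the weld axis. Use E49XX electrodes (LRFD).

E49XX → F_EXX = 490 MPa.
Effective throat (given) t_e = 8 mm.
A_we = 8 × 470 = 3760 mm².
F_nw = 0.6 F_EXX = 294 MPa.
φR_n = 0.75 × 294 × 3760 × 10⁻³ = 829.1 kN.

φR_n ≈ 829 kN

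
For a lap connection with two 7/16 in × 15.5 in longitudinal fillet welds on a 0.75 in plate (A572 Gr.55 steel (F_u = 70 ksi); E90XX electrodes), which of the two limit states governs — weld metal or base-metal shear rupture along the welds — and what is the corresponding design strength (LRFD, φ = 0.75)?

φR_n ≈ 388 kip (weld metal governs)

E90XX → F_EXX = 90 ksi.
t_e = 0.707 × 0.4375 = 0.3093 in; L = 31 in.
Weld metal: φR_n = 0.75 × 0.6 × 90 × 0.3093 × 31 = 388.3 kip.
Base metal (shear rupture): φR_n = 0.75 × 0.6 × 70 × 0.75 × 31 = 732.4 kip.
Governing: weld metal.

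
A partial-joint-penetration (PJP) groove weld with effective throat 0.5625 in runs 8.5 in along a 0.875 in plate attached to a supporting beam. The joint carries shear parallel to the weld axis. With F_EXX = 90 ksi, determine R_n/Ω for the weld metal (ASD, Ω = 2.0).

Effective throat (given) t_e = 0.5625 in.
A_we = 0.5625 × 8.5 = 4.781 in².
F_nw = 0.6 F_EXX = 54 ksi.
R_n/Ω = (54 × 4.781) / 2.0 = 129.1 kip.

R_n/Ω ≈ 129 kip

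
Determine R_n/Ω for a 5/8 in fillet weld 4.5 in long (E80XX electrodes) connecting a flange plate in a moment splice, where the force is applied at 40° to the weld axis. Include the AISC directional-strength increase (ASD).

E80XX → F_EXX = 80 ksi.
t_e = 0.707 × 0.625 = 0.4419 in; A_we = 0.4419 × 4.5 = 1.988 in².
Directional factor: 1.0 + 0.5 sin^1.5(40°) = 1.258.
F_nw = 0.6 × 80 × 1.258 = 60.37 ksi.
R_n/Ω = (60.37 × 1.988) / 2.0 = 60.02 kip.

R_n/Ω ≈ 60 kip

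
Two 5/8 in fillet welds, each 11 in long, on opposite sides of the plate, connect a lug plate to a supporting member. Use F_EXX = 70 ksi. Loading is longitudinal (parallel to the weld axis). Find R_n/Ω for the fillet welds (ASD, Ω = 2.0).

R_n/Ω ≈ 204 kip

Effective throat t_e = 0.707 × 0.625 = 0.4419 in.
Total length L = 22 in; A_we = 0.4419 × 22 = 9.721 in².
F_nw = 0.6 F_EXX = 0.6 × 70 = 42 ksi.
R_n = 42 × 9.721 = 408.3 kip; R_n/Ω = 408.3/2.0 = 204.1 kip.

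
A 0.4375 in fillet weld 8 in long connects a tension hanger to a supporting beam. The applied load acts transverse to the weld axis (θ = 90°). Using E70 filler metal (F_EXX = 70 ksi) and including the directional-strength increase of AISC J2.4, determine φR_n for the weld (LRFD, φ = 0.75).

t_e = 0.707 × 0.4375 = 0.3093 in; A_we = 0.3093 × 8 = 2.474 in².
Directional factor: 1.0 + 0.5 sin^1.5(90°) = 1.5.
F_nw = 0.6 × 70 × 1.5 = 63 ksi.
φR_n = 0.75 × 63 × 2.474 = 116.9 kips.

φR_n ≈ 117 kips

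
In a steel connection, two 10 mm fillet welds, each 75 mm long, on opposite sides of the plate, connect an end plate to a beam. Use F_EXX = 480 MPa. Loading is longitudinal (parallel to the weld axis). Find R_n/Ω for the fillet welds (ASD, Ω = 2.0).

Effective throat t_e = 0.707 × 10 = 7.07 mm.
Total length L = 150 mm; A_we = 7.07 × 150 = 1060 mm².
F_nw = 0.6 F_EXX = 0.6 × 480 = 288 MPa.
R_n = 288 × 1060 × 10⁻³ = 305.4 kN; R_n/Ω = 305.4/2.0 = 152.7 kN.

R_n/Ω ≈ 153 kN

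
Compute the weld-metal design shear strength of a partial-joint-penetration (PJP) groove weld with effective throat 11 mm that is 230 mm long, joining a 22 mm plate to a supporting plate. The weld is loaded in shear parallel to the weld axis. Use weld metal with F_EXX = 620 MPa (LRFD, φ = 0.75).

Effective throat (given) t_e = 11 mm.
A_we = 11 × 230 = 2530 mm².
F_nw = 0.6 F_EXX = 372 MPa.
φR_n = 0.75 × 372 × 2530 × 10⁻³ = 705.9 kN.

φR_n ≈ 706 kN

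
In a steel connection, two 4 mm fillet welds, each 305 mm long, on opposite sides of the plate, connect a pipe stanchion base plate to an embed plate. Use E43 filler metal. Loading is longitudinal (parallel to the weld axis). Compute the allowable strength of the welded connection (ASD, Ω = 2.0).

E43XX → F_EXX = 430 MPa.
Effective throat t_e = 0.707 × 4 = 2.828 mm.
Total length L = 610 mm; A_we = 2.828 × 610 = 1725 mm².
F_nw = 0.6 F_EXX = 0.6 × 430 = 258 MPa.
R_n = 258 × 1725 × 10⁻³ = 445.1 kN; R_n/Ω = 445.1/2.0 = 222.5 kN.

R_n/Ω ≈ 223 kN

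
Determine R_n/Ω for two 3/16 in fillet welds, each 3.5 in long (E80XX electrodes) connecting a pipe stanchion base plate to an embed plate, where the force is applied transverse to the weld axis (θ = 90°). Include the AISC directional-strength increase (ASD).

E80XX → F_EXX = 80 ksi.
t_e = 0.707 × 0.1875 = 0.1326 in; A_we = 0.1326 × 7 = 0.9279 in².
Directional factor: 1.0 + 0.5 sin^1.5(90°) = 1.5.
F_nw = 0.6 × 80 × 1.5 = 72 ksi.
R_n/Ω = (72 × 0.9279) / 2.0 = 33.41 kip.

R_n/Ω ≈ 33.4 kip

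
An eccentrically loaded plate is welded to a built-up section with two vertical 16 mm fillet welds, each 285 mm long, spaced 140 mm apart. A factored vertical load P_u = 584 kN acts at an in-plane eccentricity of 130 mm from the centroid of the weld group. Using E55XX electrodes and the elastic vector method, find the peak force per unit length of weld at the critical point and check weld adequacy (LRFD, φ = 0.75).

E55XX → F_EXX = 550 MPa.
Total weld length L_w = 570 mm. Treat welds as unit-width lines.
Polar moment about centroid: J = 2[d³/12 + d(b/2)²] = 2[285³/12 + 285×70²] = 6651000 mm³.
Direct shear f_v = P/L_w = 584×10³ / 570 = 1025 N/mm (vertical).
Torsion M = P·e = 584×10³ × 130 = 75920000 N·mm.
Critical point at (x, y) = (70, 142.5) from centroid. f_tx = M·y/J = 1627 N/mm; f_ty = M·x/J = 799 N/mm.
Resultant f_max = √[f_tx² + (f_v + f_ty)²] = √[1627² + (1025 + 799)²] = 2444 N/mm.
Capacity per unit length: φr_n = 0.75 × 0.6 × 550 × (0.707 × 16) = 2800 N/mm.
2444 ≤ 2800 → adequate.

f_max ≈ 2440 N/mm; adequate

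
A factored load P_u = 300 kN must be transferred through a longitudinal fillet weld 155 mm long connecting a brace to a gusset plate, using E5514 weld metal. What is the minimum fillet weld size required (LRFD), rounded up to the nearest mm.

E55XX → F_EXX = 550 MPa.
Total weld length L = 155 mm.
Required throat t_e = P_u / (φ × 0.6 F_EXX × L) = 300 / (0.75 × 0.6 × 550 × 155 × 10⁻³) = 7.82 mm.
Required leg w = t_e / 0.707 = 11.06 mm → use 12 mm.

w = 12 mm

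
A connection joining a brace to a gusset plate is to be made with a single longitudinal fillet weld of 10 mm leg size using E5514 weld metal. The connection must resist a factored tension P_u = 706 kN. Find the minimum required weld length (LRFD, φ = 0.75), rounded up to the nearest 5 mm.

L = 405 mm

E55XX → F_EXX = 550 MPa.
Throat t_e = 0.707 × 10 = 7.07 mm.
φr_n = 0.75 × 0.6 × 550 × 7.07 × 10⁻³ = 1.75 kN/mm.
L_req = P_u / φr_n = 706 / 1.75 = 403.5 mm total.
Round up → use L = 405 mm.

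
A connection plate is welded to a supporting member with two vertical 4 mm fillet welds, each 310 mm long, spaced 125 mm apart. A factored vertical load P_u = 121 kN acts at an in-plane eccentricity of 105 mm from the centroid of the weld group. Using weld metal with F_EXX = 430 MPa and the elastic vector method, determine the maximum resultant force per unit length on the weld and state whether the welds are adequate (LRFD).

Total weld length L_w = 620 mm. Treat welds as unit-width lines.
Polar moment about centroid: J = 2[d³/12 + d(b/2)²] = 2[310³/12 + 310×62.5²] = 7387000 mm³.
Direct shear f_v = P/L_w = 121×10³ / 620 = 195.2 N/mm (vertical).
Torsion M = P·e = 121×10³ × 105 = 12705000 N·mm.
Critical point at (x, y) = (62.5, 155) from centroid. f_tx = M·y/J = 266.6 N/mm; f_ty = M·x/J = 107.5 N/mm.
Resultant f_max = √[f_tx² + (f_v + f_ty)²] = √[266.6² + (195.2 + 107.5)²] = 403.3 N/mm.
Capacity per unit length: φr_n = 0.75 × 0.6 × 430 × (0.707 × 4) = 547.2 N/mm.
403.3 ≤ 547.2 → adequate.

f_max ≈ 403 N/mm; adequate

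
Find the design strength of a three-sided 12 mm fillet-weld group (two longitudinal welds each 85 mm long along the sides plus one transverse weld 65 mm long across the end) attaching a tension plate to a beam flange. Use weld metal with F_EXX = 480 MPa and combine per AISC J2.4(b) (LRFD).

t_e = 0.707 × 12 = 8.484 mm.
R_nwl = 0.6 × 480 × 8.484 × 170 × 10⁻³ = 415.4 kN (longitudinal, 2 welds).
R_nwt = 0.6 × 480 × 8.484 × 65 × 10⁻³ = 158.8 kN (transverse, base value).
(i) R_nwl + R_nwt = 574.2 kN; (ii) 0.85 R_nwl + 1.5 R_nwt = 591.3 kN.
R_n = max = 591.3 kN [governs: (ii)]; φR_n = 443.5 kN.

φR_n ≈ 443 kN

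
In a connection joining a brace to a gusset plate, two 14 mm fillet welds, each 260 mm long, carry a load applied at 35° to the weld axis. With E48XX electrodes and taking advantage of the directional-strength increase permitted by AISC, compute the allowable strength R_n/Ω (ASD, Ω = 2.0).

R_n/Ω ≈ 902 kN

E48XX → F_EXX = 480 MPa.
t_e = 0.707 × 14 = 9.898 mm; A_we = 9.898 × 520 = 5147 mm².
Directional factor: 1.0 + 0.5 sin^1.5(35°) = 1.217.
F_nw = 0.6 × 480 × 1.217 = 350.6 MPa.
R_n/Ω = (350.6 × 5147) / 2.0 × 10⁻³ = 902.1 kN.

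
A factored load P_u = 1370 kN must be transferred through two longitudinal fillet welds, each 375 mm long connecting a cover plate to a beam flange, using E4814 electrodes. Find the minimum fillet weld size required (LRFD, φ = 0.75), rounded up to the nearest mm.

E48XX → F_EXX = 480 MPa.
Total weld length L = 750 mm.
Required throat t_e = P_u / (φ × 0.6 F_EXX × L) = 1370 / (0.75 × 0.6 × 480 × 750 × 10⁻³) = 8.457 mm.
Required leg w = t_e / 0.707 = 11.96 mm → use 12 mm.

w = 12 mm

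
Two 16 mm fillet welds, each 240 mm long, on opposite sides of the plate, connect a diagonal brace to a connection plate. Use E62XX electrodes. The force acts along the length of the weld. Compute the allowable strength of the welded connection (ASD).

E62XX → F_EXX = 620 MPa.
Effective throat t_e = 0.707 × 16 = 11.31 mm.
Total length L = 480 mm; A_we = 11.31 × 480 = 5430 mm².
F_nw = 0.6 F_EXX = 0.6 × 620 = 372 MPa.
R_n = 372 × 5430 × 10⁻³ = 2020 kN; R_n/Ω = 2020/2.0 = 1010 kN.

R_n/Ω ≈ 1010 kN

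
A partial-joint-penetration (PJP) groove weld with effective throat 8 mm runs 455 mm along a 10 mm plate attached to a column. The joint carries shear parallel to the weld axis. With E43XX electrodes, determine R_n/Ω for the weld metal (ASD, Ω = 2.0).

E43XX → F_EXX = 430 MPa.
Effective throat (given) t_e = 8 mm.
A_we = 8 × 455 = 3640 mm².
F_nw = 0.6 F_EXX = 258 MPa.
R_n/Ω = (258 × 3640) / 2.0 × 10⁻³ = 469.6 kN.

R_n/Ω ≈ 470 kN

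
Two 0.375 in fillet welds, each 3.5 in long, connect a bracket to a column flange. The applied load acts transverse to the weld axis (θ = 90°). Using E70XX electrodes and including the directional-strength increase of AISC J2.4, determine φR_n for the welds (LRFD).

φR_n ≈ 87.7 kip

E70XX → F_EXX = 70 ksi.
t_e = 0.707 × 0.375 = 0.2651 in; A_we = 0.2651 × 7 = 1.856 in².
Directional factor: 1.0 + 0.5 sin^1.5(90°) = 1.5.
F_nw = 0.6 × 70 × 1.5 = 63 ksi.
φR_n = 0.75 × 63 × 1.856 = 87.69 kip.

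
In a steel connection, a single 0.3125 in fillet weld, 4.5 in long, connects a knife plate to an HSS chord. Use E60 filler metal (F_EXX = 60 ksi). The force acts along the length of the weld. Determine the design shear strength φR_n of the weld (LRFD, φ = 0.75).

φR_n ≈ 26.8 kips

Effective throat t_e = 0.707 × 0.3125 = 0.2209 in.
Total length L = 4.5 in; A_we = 0.2209 × 4.5 = 0.9942 in².
F_nw = 0.6 F_EXX = 0.6 × 60 = 36 ksi.
φR_n = 0.75 × 36 × 0.9942 = 26.84 kips.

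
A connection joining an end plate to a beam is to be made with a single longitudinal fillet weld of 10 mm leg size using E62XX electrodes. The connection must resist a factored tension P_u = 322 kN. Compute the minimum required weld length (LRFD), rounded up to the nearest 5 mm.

E62XX → F_EXX = 620 MPa.
Throat t_e = 0.707 × 10 = 7.07 mm.
φr_n = 0.75 × 0.6 × 620 × 7.07 × 10⁻³ = 1.973 kN/mm.
L_req = P_u / φr_n = 322 / 1.973 = 163.2 mm total.
Round up → use L = 165 mm.

L = 165 mm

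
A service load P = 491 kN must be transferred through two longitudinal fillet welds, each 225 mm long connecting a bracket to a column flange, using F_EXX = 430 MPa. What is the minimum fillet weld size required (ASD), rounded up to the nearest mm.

w = 12 mm

Total weld length L = 450 mm.
Required throat t_e = P × Ω / (0.6 F_EXX × L) = 491 × 2.0 / (0.6 × 430 × 450 × 10⁻³) = 8.458 mm.
Required leg w = t_e / 0.707 = 11.96 mm → use 12 mm.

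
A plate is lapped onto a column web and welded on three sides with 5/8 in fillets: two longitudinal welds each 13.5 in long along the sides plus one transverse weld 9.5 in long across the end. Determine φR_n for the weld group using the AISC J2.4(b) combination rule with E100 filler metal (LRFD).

E100XX → F_EXX = 100 ksi.
t_e = 0.707 × 0.625 = 0.4419 in.
R_nwl = 0.6 × 100 × 0.4419 × 27 = 715.8 kip (longitudinal, 2 welds).
R_nwt = 0.6 × 100 × 0.4419 × 9.5 = 251.9 kip (transverse, base value).
(i) R_nwl + R_nwt = 967.7 kip; (ii) 0.85 R_nwl + 1.5 R_nwt = 986.3 kip.
R_n = max = 986.3 kip [governs: (ii)]; φR_n = 739.7 kip.

φR_n ≈ 740 kip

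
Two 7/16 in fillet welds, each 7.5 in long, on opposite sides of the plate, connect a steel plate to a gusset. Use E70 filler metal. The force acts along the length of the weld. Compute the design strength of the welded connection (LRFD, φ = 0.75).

φR_n ≈ 146 kips

E70XX → F_EXX = 70 ksi.
Effective throat t_e = 0.707 × 0.4375 = 0.3093 in.
Total length L = 15 in; A_we = 0.3093 × 15 = 4.64 in².
F_nw = 0.6 F_EXX = 0.6 × 70 = 42 ksi.
φR_n = 0.75 × 42 × 4.64 = 146.2 kips.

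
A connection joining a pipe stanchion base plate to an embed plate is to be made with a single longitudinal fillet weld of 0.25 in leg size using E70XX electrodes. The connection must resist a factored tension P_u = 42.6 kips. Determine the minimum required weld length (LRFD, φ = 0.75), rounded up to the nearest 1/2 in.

L = 8 in

E70XX → F_EXX = 70 ksi.
Throat t_e = 0.707 × 0.25 = 0.1767 in.
φr_n = 0.75 × 0.6 × 70 × 0.1767 = 5.568 kips/in.
L_req = P_u / φr_n = 42.6 / 5.568 = 7.651 in total.
Round up → use L = 8 in.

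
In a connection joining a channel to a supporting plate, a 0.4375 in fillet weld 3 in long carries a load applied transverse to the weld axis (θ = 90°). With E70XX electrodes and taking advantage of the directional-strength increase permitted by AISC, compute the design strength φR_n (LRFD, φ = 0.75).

E70XX → F_EXX = 70 ksi.
t_e = 0.707 × 0.4375 = 0.3093 in; A_we = 0.3093 × 3 = 0.9279 in².
Directional factor: 1.0 + 0.5 sin^1.5(90°) = 1.5.
F_nw = 0.6 × 70 × 1.5 = 63 ksi.
φR_n = 0.75 × 63 × 0.9279 = 43.85 kip.

φR_n ≈ 43.8 kip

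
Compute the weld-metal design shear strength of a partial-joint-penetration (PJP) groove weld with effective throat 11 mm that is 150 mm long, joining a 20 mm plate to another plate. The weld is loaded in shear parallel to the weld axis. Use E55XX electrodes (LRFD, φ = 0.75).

E55XX → F_EXX = 550 MPa.
Effective throat (given) t_e = 11 mm.
A_we = 11 × 150 = 1650 mm².
F_nw = 0.6 F_EXX = 330 MPa.
φR_n = 0.75 × 330 × 1650 × 10⁻³ = 408.4 kN.

φR_n ≈ 408 kN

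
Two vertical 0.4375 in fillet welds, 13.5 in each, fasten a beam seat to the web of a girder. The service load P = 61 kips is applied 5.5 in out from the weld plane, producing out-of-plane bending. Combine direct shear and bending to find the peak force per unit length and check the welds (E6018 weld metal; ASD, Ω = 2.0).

f_max ≈ 5.97 kip/in; NOT adequate

E60XX → F_EXX = 60 ksi.
L_w = 2 × 13.5 = 27 in; section modulus (unit throat) S = 2 × L²/6 = 60.75 in².
Direct shear f_v = P/L_w = 61/27 = 2.259 kip/in.
Moment M = P × e = 61 × 5.5 = 335.5 kip·in; bending f_b = M/S = 5.523 kip/in.
f_max = √(f_v² + f_b²) = √(2.259² + 5.523²) = 5.967 kip/in.
r_n/Ω = (1/2.0) × 0.6 × 60 × (0.707 × 0.4375) = 5.568 kip/in → NOT adequate.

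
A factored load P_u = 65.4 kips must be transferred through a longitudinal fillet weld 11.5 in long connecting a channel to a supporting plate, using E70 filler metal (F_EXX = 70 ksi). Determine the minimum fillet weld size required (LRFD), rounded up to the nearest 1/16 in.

w = 5/16 in

Total weld length L = 11.5 in.
Required throat t_e = P_u / (φ × 0.6 F_EXX × L) = 65.4 / (0.75 × 0.6 × 70 × 11.5) = 0.1805 in.
Required leg w = t_e / 0.707 = 0.2554 in → use 5/16 in.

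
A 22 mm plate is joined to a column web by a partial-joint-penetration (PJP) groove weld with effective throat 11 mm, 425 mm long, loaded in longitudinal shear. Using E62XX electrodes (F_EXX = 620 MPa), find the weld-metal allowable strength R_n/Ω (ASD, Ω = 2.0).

R_n/Ω ≈ 870 kN

Effective throat (given) t_e = 11 mm.
A_we = 11 × 425 = 4675 mm².
F_nw = 0.6 F_EXX = 372 MPa.
R_n/Ω = (372 × 4675) / 2.0 × 10⁻³ = 869.6 kN.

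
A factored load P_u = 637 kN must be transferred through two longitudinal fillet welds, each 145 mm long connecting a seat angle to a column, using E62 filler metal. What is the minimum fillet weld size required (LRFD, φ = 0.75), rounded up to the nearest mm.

w = 12 mm

E62XX → F_EXX = 620 MPa.
Total weld length L = 290 mm.
Required throat t_e = P_u / (φ × 0.6 F_EXX × L) = 637 / (0.75 × 0.6 × 620 × 290 × 10⁻³) = 7.873 mm.
Required leg w = t_e / 0.707 = 11.14 mm → use 12 mm.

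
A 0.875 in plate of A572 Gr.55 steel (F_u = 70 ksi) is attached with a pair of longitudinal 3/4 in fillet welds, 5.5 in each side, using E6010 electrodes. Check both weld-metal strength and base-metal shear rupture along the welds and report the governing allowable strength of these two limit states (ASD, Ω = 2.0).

E60XX → F_EXX = 60 ksi.
t_e = 0.707 × 0.75 = 0.5302 in; L = 11 in.
Weld metal: R_n/Ω = (1/2.0) × 0.6 × 60 × 0.5302 × 11 = 105 kip.
Base metal (shear rupture): R_n/Ω = (1/2.0) × 0.6 × 70 × 0.875 × 11 = 202.1 kip.
Governing: weld metal.

R_n/Ω ≈ 105 kip (weld metal governs)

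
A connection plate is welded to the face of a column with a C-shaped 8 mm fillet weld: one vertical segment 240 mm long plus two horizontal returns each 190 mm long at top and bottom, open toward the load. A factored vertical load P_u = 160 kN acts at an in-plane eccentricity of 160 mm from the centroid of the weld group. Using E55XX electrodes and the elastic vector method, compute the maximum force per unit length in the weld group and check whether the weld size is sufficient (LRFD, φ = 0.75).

E55XX → F_EXX = 550 MPa.
Total weld length L_w = 620 mm. Treat welds as unit-width lines.
Centroid: x̄ = 2×190×95 / 620 = 58.23 mm from the vertical weld.
Polar moment about centroid: J = I_x + I_y = [240³/12 + 2×190×120²] + [240×58.23² + 2(190³/12 + 190×36.77²)] = 9095000 mm³.
Direct shear f_v = P/L_w = 160×10³ / 620 = 258.1 N/mm (vertical).
Torsion M = P·e = 160×10³ × 160 = 25600000 N·mm.
Critical point at (x, y) = (131.8, 120) from centroid. f_tx = M·y/J = 337.8 N/mm; f_ty = M·x/J = 370.9 N/mm.
Resultant f_max = √[f_tx² + (f_v + f_ty)²] = √[337.8² + (258.1 + 370.9)²] = 713.9 N/mm.
Capacity per unit length: φr_n = 0.75 × 0.6 × 550 × (0.707 × 8) = 1400 N/mm.
713.9 ≤ 1400 → adequate.

f_max ≈ 714 N/mm; adequate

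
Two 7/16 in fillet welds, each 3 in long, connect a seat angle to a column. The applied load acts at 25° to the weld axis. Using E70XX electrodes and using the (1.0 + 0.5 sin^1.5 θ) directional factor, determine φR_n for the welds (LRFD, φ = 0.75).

φR_n ≈ 66.5 kip

E70XX → F_EXX = 70 ksi.
t_e = 0.707 × 0.4375 = 0.3093 in; A_we = 0.3093 × 6 = 1.856 in².
Directional factor: 1.0 + 0.5 sin^1.5(25°) = 1.137.
F_nw = 0.6 × 70 × 1.137 = 47.77 ksi.
φR_n = 0.75 × 47.77 × 1.856 = 66.49 kip.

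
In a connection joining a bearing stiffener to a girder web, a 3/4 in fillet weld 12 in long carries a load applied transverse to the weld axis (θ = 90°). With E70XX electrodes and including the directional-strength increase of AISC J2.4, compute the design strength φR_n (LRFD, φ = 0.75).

φR_n ≈ 301 kip

E70XX → F_EXX = 70 ksi.
t_e = 0.707 × 0.75 = 0.5302 in; A_we = 0.5302 × 12 = 6.363 in².
Directional factor: 1.0 + 0.5 sin^1.5(90°) = 1.5.
F_nw = 0.6 × 70 × 1.5 = 63 ksi.
φR_n = 0.75 × 63 × 6.363 = 300.7 kip.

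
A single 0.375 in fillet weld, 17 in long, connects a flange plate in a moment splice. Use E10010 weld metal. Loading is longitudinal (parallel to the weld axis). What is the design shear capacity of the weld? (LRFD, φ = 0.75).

φR_n ≈ 203 kip

E100XX → F_EXX = 100 ksi.
Effective throat t_e = 0.707 × 0.375 = 0.2651 in.
Total length L = 17 in; A_we = 0.2651 × 17 = 4.507 in².
F_nw = 0.6 F_EXX = 0.6 × 100 = 60 ksi.
φR_n = 0.75 × 60 × 4.507 = 202.8 kip.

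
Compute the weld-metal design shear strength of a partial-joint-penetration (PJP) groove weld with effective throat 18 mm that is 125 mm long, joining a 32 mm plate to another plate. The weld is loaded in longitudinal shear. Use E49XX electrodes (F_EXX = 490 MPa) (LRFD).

Effective throat (given) t_e = 18 mm.
A_we = 18 × 125 = 2250 mm².
F_nw = 0.6 F_EXX = 294 MPa.
φR_n = 0.75 × 294 × 2250 × 10⁻³ = 496.1 kN.

φR_n ≈ 496 kN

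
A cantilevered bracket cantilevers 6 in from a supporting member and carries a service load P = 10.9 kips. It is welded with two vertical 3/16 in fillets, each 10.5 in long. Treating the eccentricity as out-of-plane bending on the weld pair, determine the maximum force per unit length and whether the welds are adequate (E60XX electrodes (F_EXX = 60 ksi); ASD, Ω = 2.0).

f_max ≈ 1.85 kip/in; adequate

L_w = 2 × 10.5 = 21 in; section modulus (unit throat) S = 2 × L²/6 = 36.75 in².
Direct shear f_v = P/L_w = 10.9/21 = 0.519 kip/in.
Moment M = P × e = 10.9 × 6 = 65.4 kip·in; bending f_b = M/S = 1.78 kip/in.
f_max = √(f_v² + f_b²) = √(0.519² + 1.78²) = 1.854 kip/in.
r_n/Ω = (1/2.0) × 0.6 × 60 × (0.707 × 0.1875) = 2.386 kip/in → adequate.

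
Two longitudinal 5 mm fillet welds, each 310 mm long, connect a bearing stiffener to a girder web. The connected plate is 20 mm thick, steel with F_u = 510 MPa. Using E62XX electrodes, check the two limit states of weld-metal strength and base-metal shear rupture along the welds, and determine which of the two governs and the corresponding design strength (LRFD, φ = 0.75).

E62XX → F_EXX = 620 MPa.
t_e = 0.707 × 5 = 3.535 mm; L = 620 mm.
Weld metal: φR_n = 0.75 × 0.6 × 620 × 3.535 × 620 × 10⁻³ = 611.5 kN.
Base metal (shear rupture): φR_n = 0.75 × 0.6 × 510 × 20 × 620 × 10⁻³ = 2846 kN.
Governing: weld metal.

φR_n ≈ 611 kN (weld metal governs)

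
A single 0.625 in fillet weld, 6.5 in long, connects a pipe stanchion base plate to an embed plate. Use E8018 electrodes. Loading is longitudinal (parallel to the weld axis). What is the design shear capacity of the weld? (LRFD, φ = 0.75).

φR_n ≈ 103 kips

E80XX → F_EXX = 80 ksi.
Effective throat t_e = 0.707 × 0.625 = 0.4419 in.
Total length L = 6.5 in; A_we = 0.4419 × 6.5 = 2.872 in².
F_nw = 0.6 F_EXX = 0.6 × 80 = 48 ksi.
φR_n = 0.75 × 48 × 2.872 = 103.4 kips.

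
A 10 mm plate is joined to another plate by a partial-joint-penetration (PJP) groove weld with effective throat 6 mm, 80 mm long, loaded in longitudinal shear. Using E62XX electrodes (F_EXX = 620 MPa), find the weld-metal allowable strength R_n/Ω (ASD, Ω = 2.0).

R_n/Ω ≈ 89.3 kN

Effective throat (given) t_e = 6 mm.
A_we = 6 × 80 = 480 mm².
F_nw = 0.6 F_EXX = 372 MPa.
R_n/Ω = (372 × 480) / 2.0 × 10⁻³ = 89.28 kN.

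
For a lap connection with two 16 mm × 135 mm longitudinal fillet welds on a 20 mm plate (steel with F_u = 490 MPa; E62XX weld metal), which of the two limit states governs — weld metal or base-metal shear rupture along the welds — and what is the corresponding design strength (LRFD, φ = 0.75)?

E62XX → F_EXX = 620 MPa.
t_e = 0.707 × 16 = 11.31 mm; L = 270 mm.
Weld metal: φR_n = 0.75 × 0.6 × 620 × 11.31 × 270 × 10⁻³ = 852.1 kN.
Base metal (shear rupture): φR_n = 0.75 × 0.6 × 490 × 20 × 270 × 10⁻³ = 1191 kN.
Governing: weld metal.

φR_n ≈ 852 kN (weld metal governs)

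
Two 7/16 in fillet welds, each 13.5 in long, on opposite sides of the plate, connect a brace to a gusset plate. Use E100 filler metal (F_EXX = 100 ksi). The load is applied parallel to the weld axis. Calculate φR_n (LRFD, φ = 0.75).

φR_n ≈ 376 kips

Effective throat t_e = 0.707 × 0.4375 = 0.3093 in.
Total length L = 27 in; A_we = 0.3093 × 27 = 8.351 in².
F_nw = 0.6 F_EXX = 0.6 × 100 = 60 ksi.
φR_n = 0.75 × 60 × 8.351 = 375.8 kips.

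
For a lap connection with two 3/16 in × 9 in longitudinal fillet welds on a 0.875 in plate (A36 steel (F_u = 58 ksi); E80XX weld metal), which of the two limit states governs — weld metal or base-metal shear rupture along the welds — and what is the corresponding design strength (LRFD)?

E80XX → F_EXX = 80 ksi.
t_e = 0.707 × 0.1875 = 0.1326 in; L = 18 in.
Weld metal: φR_n = 0.75 × 0.6 × 80 × 0.1326 × 18 = 85.9 kip.
Base metal (shear rupture): φR_n = 0.75 × 0.6 × 58 × 0.875 × 18 = 411.1 kip.
Governing: weld metal.

φR_n ≈ 85.9 kip (weld metal governs)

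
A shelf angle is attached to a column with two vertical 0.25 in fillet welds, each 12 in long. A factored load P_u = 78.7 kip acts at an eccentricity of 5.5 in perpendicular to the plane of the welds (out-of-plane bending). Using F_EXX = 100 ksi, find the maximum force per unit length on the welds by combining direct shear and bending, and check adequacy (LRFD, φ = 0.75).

f_max ≈ 9.6 kip/in; NOT adequate

L_w = 2 × 12 = 24 in; section modulus (unit throat) S = 2 × L²/6 = 48 in².
Direct shear f_v = P/L_w = 78.7/24 = 3.279 kip/in.
Moment M = P × e = 78.7 × 5.5 = 432.85 kip·in; bending f_b = M/S = 9.018 kip/in.
f_max = √(f_v² + f_b²) = √(3.279² + 9.018²) = 9.595 kip/in.
φr_n = 0.75 × 0.6 × 100 × (0.707 × 0.25) = 7.954 kip/in → NOT adequate.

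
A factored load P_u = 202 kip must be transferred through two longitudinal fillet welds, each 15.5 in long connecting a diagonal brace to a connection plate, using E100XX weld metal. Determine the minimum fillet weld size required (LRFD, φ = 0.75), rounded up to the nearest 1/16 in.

w = 1/4 in

E100XX → F_EXX = 100 ksi.
Total weld length L = 31 in.
Required throat t_e = P_u / (φ × 0.6 F_EXX × L) = 202 / (0.75 × 0.6 × 100 × 31) = 0.1448 in.
Required leg w = t_e / 0.707 = 0.2048 in → use 1/4 in.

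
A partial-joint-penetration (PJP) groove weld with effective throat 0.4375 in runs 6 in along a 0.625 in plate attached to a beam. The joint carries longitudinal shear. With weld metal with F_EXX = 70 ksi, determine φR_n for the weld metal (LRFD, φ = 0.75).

φR_n ≈ 82.7 kip

Effective throat (given) t_e = 0.4375 in.
A_we = 0.4375 × 6 = 2.625 in².
F_nw = 0.6 F_EXX = 42 ksi.
φR_n = 0.75 × 42 × 2.625 = 82.69 kip.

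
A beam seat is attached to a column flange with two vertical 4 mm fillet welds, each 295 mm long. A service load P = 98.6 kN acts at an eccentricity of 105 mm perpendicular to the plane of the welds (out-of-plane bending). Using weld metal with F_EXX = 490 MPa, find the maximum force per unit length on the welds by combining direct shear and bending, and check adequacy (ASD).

f_max ≈ 394 N/mm; adequate

L_w = 2 × 295 = 590 mm; section modulus (unit throat) S = 2 × L²/6 = 29010 mm².
Direct shear f_v = P/L_w = 98.6×10³/590 = 167.1 N/mm.
Moment M = P × e = 98.6×10³ × 105 = 10353000 N·mm; bending f_b = M/S = 356.9 N/mm.
f_max = √(f_v² + f_b²) = √(167.1² + 356.9²) = 394.1 N/mm.
r_n/Ω = (1/2.0) × 0.6 × 490 × (0.707 × 4) = 415.7 N/mm → adequate.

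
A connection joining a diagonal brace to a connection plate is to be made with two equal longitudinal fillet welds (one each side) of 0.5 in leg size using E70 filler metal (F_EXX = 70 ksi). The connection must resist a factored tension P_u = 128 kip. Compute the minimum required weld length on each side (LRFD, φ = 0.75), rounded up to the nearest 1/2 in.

Throat t_e = 0.707 × 0.5 = 0.3535 in.
φr_n = 0.75 × 0.6 × 70 × 0.3535 = 11.14 kip/in.
L_req = P_u / φr_n = 128 / 11.14 = 11.5 in total.
Per side: 11.5 / 2 = 5.748 in.
Round up → use L = 6 in on each side.

L = 6 in on each side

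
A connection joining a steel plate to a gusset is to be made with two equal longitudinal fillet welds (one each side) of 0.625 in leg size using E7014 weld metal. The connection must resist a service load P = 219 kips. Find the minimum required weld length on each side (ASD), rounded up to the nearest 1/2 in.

E70XX → F_EXX = 70 ksi.
Throat t_e = 0.707 × 0.625 = 0.4419 in.
r_n/Ω = (0.6 × 70 × 0.4419) / 2.0 = 9.279 kip/in.
L_req = P / (r_n/Ω) = 219 / 9.279 = 23.6 in total.
Per side: 23.6 / 2 = 11.8 in.
Round up → use L = 12 in on each side.

L = 12 in on each side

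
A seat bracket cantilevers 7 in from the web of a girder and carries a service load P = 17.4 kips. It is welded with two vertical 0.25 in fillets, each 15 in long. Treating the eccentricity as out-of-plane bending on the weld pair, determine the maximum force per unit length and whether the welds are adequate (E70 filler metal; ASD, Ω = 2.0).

E70XX → F_EXX = 70 ksi.
L_w = 2 × 15 = 30 in; section modulus (unit throat) S = 2 × L²/6 = 75 in².
Direct shear f_v = P/L_w = 17.4/30 = 0.58 kip/in.
Moment M = P × e = 17.4 × 7 = 121.8 kip·in; bending f_b = M/S = 1.624 kip/in.
f_max = √(f_v² + f_b²) = √(0.58² + 1.624²) = 1.724 kip/in.
r_n/Ω = (1/2.0) × 0.6 × 70 × (0.707 × 0.25) = 3.712 kip/in → adequate.

f_max ≈ 1.72 kip/in; adequate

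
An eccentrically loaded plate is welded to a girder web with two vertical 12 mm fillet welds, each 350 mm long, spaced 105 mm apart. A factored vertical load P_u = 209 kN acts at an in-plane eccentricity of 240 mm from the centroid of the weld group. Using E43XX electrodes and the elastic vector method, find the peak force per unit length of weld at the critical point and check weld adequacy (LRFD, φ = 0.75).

E43XX → F_EXX = 430 MPa.
Total weld length L_w = 700 mm. Treat welds as unit-width lines.
Polar moment about centroid: J = 2[d³/12 + d(b/2)²] = 2[350³/12 + 350×52.5²] = 9075000 mm³.
Direct shear f_v = P/L_w = 209×10³ / 700 = 298.6 N/mm (vertical).
Torsion M = P·e = 209×10³ × 240 = 50160000 N·mm.
Critical point at (x, y) = (52.5, 175) from centroid. f_tx = M·y/J = 967.3 N/mm; f_ty = M·x/J = 290.2 N/mm.
Resultant f_max = √[f_tx² + (f_v + f_ty)²] = √[967.3² + (298.6 + 290.2)²] = 1132 N/mm.
Capacity per unit length: φr_n = 0.75 × 0.6 × 430 × (0.707 × 12) = 1642 N/mm.
1132 ≤ 1642 → adequate.

f_max ≈ 1130 N/mm; adequate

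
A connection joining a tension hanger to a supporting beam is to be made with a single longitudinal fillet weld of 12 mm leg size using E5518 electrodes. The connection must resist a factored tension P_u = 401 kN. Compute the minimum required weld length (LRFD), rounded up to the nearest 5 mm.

E55XX → F_EXX = 550 MPa.
Throat t_e = 0.707 × 12 = 8.484 mm.
φr_n = 0.75 × 0.6 × 550 × 8.484 × 10⁻³ = 2.1 kN/mm.
L_req = P_u / φr_n = 401 / 2.1 = 191 mm total.
Round up → use L = 195 mm.

L = 195 mm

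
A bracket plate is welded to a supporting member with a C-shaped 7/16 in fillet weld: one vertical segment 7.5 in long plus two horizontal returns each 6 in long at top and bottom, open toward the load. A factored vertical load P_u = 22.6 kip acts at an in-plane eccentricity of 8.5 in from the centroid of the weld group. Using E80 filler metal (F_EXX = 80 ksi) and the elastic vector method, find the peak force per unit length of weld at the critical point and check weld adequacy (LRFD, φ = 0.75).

f_max ≈ 4.74 kip/in; adequate

Total weld length L_w = 19.5 in. Treat welds as unit-width lines.
Centroid: x̄ = 2×6×3 / 19.5 = 1.846 in from the vertical weld.
Polar moment about centroid: J = I_x + I_y = [7.5³/12 + 2×6×3.75²] + [7.5×1.846² + 2(6³/12 + 6×1.154²)] = 281.4 in³.
Direct shear f_v = P/L_w = 22.6 / 19.5 = 1.159 kip/in (vertical).
Torsion M = P·e = 22.6 × 8.5 = 192.1 kip·in.
Critical point at (x, y) = (4.154, 3.75) from centroid. f_tx = M·y/J = 2.56 kip/in; f_ty = M·x/J = 2.835 kip/in.
Resultant f_max = √[f_tx² + (f_v + f_ty)²] = √[2.56² + (1.159 + 2.835)²] = 4.744 kip/in.
Capacity per unit length: φr_n = 0.75 × 0.6 × 80 × (0.707 × 0.4375) = 11.14 kip/in.
4.744 ≤ 11.14 → adequate.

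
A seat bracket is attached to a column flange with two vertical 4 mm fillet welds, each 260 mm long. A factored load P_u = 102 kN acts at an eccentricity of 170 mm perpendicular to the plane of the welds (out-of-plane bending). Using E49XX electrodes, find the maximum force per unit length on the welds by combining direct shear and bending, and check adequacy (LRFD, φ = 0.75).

f_max ≈ 794 N/mm; NOT adequate

E49XX → F_EXX = 490 MPa.
L_w = 2 × 260 = 520 mm; section modulus (unit throat) S = 2 × L²/6 = 22530 mm².
Direct shear f_v = P/L_w = 102×10³/520 = 196.2 N/mm.
Moment M = P × e = 102×10³ × 170 = 17340000 N·mm; bending f_b = M/S = 769.5 N/mm.
f_max = √(f_v² + f_b²) = √(196.2² + 769.5²) = 794.1 N/mm.
φr_n = 0.75 × 0.6 × 490 × (0.707 × 4) = 623.6 N/mm → NOT adequate.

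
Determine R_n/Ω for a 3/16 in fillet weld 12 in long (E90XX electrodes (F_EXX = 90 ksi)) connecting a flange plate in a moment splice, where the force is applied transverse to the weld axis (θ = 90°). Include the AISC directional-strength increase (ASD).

R_n/Ω ≈ 64.4 kip

t_e = 0.707 × 0.1875 = 0.1326 in; A_we = 0.1326 × 12 = 1.591 in².
Directional factor: 1.0 + 0.5 sin^1.5(90°) = 1.5.
F_nw = 0.6 × 90 × 1.5 = 81 ksi.
R_n/Ω = (81 × 1.591) / 2.0 = 64.43 kip.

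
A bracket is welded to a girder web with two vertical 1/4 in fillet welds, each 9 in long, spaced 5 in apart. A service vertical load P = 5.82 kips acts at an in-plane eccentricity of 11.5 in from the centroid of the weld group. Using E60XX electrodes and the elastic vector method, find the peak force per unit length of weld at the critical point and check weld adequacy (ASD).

E60XX → F_EXX = 60 ksi.
Total weld length L_w = 18 in. Treat welds as unit-width lines.
Polar moment about centroid: J = 2[d³/12 + d(b/2)²] = 2[9³/12 + 9×2.5²] = 234 in³.
Direct shear f_v = P/L_w = 5.82 / 18 = 0.3233 kip/in (vertical).
Torsion M = P·e = 5.82 × 11.5 = 66.93 kip·in.
Critical point at (x, y) = (2.5, 4.5) from centroid. f_tx = M·y/J = 1.287 kip/in; f_ty = M·x/J = 0.7151 kip/in.
Resultant f_max = √[f_tx² + (f_v + f_ty)²] = √[1.287² + (0.3233 + 0.7151)²] = 1.654 kip/in.
Capacity per unit length: r_n/Ω = (1/2.0) × 0.6 × 60 × (0.707 × 0.25) = 3.181 kip/in.
1.654 ≤ 3.181 → adequate.

f_max ≈ 1.65 kip/in; adequate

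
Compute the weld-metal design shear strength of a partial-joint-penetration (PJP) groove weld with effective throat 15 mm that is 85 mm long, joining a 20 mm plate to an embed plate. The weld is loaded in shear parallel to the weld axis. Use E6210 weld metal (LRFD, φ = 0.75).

φR_n ≈ 356 kN

E62XX → F_EXX = 620 MPa.
Effective throat (given) t_e = 15 mm.
A_we = 15 × 85 = 1275 mm².
F_nw = 0.6 F_EXX = 372 MPa.
φR_n = 0.75 × 372 × 1275 × 10⁻³ = 355.7 kN.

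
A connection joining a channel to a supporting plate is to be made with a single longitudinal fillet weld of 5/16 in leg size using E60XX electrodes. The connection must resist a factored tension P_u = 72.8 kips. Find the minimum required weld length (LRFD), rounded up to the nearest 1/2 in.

E60XX → F_EXX = 60 ksi.
Throat t_e = 0.707 × 0.3125 = 0.2209 in.
φr_n = 0.75 × 0.6 × 60 × 0.2209 = 5.965 kips/in.
L_req = P_u / φr_n = 72.8 / 5.965 = 12.2 in total.
Round up → use L = 12.5 in.

L = 12.5 in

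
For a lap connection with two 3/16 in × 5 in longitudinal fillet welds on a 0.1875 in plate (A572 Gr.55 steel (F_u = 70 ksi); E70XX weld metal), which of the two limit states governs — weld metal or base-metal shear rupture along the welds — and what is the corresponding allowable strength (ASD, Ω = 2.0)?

R_n/Ω ≈ 27.8 kips (weld metal governs)

E70XX → F_EXX = 70 ksi.
t_e = 0.707 × 0.1875 = 0.1326 in; L = 10 in.
Weld metal: R_n/Ω = (1/2.0) × 0.6 × 70 × 0.1326 × 10 = 27.84 kips.
Base metal (shear rupture): R_n/Ω = (1/2.0) × 0.6 × 70 × 0.1875 × 10 = 39.38 kips.
Governing: weld metal.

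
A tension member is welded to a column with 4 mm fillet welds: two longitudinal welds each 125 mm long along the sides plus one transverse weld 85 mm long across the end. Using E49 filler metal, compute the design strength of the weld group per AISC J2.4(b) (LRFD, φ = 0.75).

E49XX → F_EXX = 490 MPa.
t_e = 0.707 × 4 = 2.828 mm.
R_nwl = 0.6 × 490 × 2.828 × 250 × 10⁻³ = 207.9 kN (longitudinal, 2 welds).
R_nwt = 0.6 × 490 × 2.828 × 85 × 10⁻³ = 70.67 kN (transverse, base value).
(i) R_nwl + R_nwt = 278.5 kN; (ii) 0.85 R_nwl + 1.5 R_nwt = 282.7 kN.
R_n = max = 282.7 kN [governs: (ii)]; φR_n = 212 kN.

φR_n ≈ 212 kN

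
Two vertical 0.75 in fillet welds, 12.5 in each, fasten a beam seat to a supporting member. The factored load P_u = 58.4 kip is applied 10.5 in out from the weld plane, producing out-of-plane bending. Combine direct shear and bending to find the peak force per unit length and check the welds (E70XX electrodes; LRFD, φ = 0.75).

f_max ≈ 12 kip/in; adequate

E70XX → F_EXX = 70 ksi.
L_w = 2 × 12.5 = 25 in; section modulus (unit throat) S = 2 × L²/6 = 52.08 in².
Direct shear f_v = P/L_w = 58.4/25 = 2.336 kip/in.
Moment M = P × e = 58.4 × 10.5 = 613.2 kip·in; bending f_b = M/S = 11.77 kip/in.
f_max = √(f_v² + f_b²) = √(2.336² + 11.77²) = 12 kip/in.
φr_n = 0.75 × 0.6 × 70 × (0.707 × 0.75) = 16.7 kip/in → adequate.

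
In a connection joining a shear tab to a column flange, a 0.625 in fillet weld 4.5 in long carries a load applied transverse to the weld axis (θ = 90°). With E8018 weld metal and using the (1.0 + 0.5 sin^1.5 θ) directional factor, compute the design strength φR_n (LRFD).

φR_n ≈ 107 kip

E80XX → F_EXX = 80 ksi.
t_e = 0.707 × 0.625 = 0.4419 in; A_we = 0.4419 × 4.5 = 1.988 in².
Directional factor: 1.0 + 0.5 sin^1.5(90°) = 1.5.
F_nw = 0.6 × 80 × 1.5 = 72 ksi.
φR_n = 0.75 × 72 × 1.988 = 107.4 kip.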